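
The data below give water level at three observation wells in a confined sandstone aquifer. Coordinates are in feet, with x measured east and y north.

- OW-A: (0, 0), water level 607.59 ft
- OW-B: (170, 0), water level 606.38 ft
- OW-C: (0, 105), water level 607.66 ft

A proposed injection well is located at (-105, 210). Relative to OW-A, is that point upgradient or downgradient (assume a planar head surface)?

upgradient

∂h/∂x = (606.38 − 607.59) / (170 − 0) = -0.007118
∂h/∂y = (607.66 − 607.59) / (105 − 0) = +0.0006667
Head at (-105, 210) = 607.59 + (-0.007118)·(-105) + (+0.0006667)·(210) = 608.48 ft.
That is higher than the 607.59 ft at OW-A, so the point is upgradient.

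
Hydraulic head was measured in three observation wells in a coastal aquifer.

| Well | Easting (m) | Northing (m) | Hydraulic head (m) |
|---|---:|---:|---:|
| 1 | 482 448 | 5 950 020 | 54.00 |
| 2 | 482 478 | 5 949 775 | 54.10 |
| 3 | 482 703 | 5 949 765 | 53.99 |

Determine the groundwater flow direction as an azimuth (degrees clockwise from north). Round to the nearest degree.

Differences from 1: to 2 (Δx, Δy, Δh) = (30, -245, +0.10); to 3 = (255, -255, -0.01).
Solve a·Δx + b·Δy = Δh: det = 30·(-255) − 255·(-245) = 54825.
∂h/∂x = [(+0.10)·(-255) − (-0.01)·(-245)] / 54825 = -0.0005098
∂h/∂y = [30·(-0.01) − 255·(+0.10)] / 54825 = -0.0004706
Flow direction (−∇h) has components (+0.0005098 E, +0.0004706 N).
Azimuth = atan2(E, N) = atan2(+0.0005098, +0.0004706) = 47.3° ≈ 047°.

047°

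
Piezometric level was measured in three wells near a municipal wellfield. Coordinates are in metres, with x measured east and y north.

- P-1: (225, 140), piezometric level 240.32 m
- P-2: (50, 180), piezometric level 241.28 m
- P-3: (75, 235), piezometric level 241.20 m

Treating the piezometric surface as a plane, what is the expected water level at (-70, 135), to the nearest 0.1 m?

241.9 m

Differences from P-1: to P-2 (Δx, Δy, Δh) = (-175, 40, +0.96); to P-3 = (-150, 95, +0.88).
Solve a·Δx + b·Δy = Δh: det = (-175)·95 − (-150)·40 = -10625.
∂h/∂x = [(+0.96)·95 − (+0.88)·40] / -10625 = -0.005271
∂h/∂y = [(-175)·(+0.88) − (-150)·(+0.96)] / -10625 = +0.0009412
h(-70, 135) = 240.32 + (-0.005271)·(-295) + (+0.0009412)·(-5) = 240.32 +1.555 -0.005 = 241.870 m.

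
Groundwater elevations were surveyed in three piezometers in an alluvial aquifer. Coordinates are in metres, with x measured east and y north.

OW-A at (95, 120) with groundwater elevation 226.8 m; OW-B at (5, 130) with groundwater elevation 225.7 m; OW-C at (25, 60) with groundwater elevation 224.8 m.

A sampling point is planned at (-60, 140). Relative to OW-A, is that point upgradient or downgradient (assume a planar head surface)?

downgradient

With h = a·x + b·y + c and OW-A as origin, the differences give:
  (-90)·a + 10·b = -1.1
  (-70)·a + (-60)·b = -2.0
Eliminate b (×(-60) and ×10, subtract): 6100·a = 86.00 → a = ∂h/∂x = +0.01410
Back-substitute: b = ∂h/∂y = +0.01689.
Head at (-60, 140) = 226.8 + (+0.01410)·(-155) + (+0.01689)·(20) = 224.95 m.
That is lower than the 226.8 m at OW-A, so the point is downgradient.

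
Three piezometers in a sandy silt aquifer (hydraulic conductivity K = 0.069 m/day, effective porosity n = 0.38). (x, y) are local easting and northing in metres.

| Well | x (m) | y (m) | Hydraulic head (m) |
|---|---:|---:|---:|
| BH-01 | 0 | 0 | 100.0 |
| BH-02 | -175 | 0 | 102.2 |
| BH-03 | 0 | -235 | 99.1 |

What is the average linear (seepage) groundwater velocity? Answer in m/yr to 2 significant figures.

∂h/∂x = (102.2 − 100.0) / (-175 − 0) = -0.01257
∂h/∂y = (99.1 − 100.0) / (-235 − 0) = +0.003830
|∇h| = √(-0.01257² + 0.003830²) = 0.01314
Seepage velocity v = K·i/n = 0.069 × 0.01314 / 0.38 = 0.002386 m/day = 0.8715 m/yr.

0.87 m/yr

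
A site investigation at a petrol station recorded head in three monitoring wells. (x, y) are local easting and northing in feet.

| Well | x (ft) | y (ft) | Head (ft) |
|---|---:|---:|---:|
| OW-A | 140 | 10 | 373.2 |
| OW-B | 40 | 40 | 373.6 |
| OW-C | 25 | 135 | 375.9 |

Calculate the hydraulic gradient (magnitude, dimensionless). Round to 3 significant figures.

0.0250

Differences from OW-A: to OW-B (Δx, Δy, Δh) = (-100, 30, +0.4); to OW-C = (-115, 125, +2.7).
Determinant of the coordinate differences = (-100)·125 − (-115)·30 = -9050.
∂h/∂x = [(+0.4)·125 − (+2.7)·30] / -9050 = +0.003425
∂h/∂y = [(-100)·(+2.7) − (-115)·(+0.4)] / -9050 = +0.02475
|∇h| = √(0.003425² + 0.02475²) = 0.02499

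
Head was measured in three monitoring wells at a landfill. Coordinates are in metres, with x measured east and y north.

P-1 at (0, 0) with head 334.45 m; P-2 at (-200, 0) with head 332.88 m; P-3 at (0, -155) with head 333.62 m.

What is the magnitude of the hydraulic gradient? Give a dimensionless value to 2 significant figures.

∂h/∂x = (332.88 − 334.45) / (-200 − 0) = +0.007850
∂h/∂y = (333.62 − 334.45) / (-155 − 0) = +0.005355
|∇h| = √(0.007850² + 0.005355²) = 0.009503

0.0095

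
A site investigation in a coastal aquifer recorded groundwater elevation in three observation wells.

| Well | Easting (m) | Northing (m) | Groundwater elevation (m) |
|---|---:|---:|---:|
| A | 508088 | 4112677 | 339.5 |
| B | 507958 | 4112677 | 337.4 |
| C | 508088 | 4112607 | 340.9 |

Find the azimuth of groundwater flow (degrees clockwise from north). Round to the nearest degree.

∂h/∂x = (337.4 − 339.5) / (507958 − 508088) = +0.01615
∂h/∂y = (340.9 − 339.5) / (4112607 − 4112677) = -0.02000
Flow direction (−∇h) has components (-0.01615 E, +0.02000 N).
Azimuth = atan2(E, N) = atan2(-0.01615, +0.02000) = 321.1° ≈ 321°.

321°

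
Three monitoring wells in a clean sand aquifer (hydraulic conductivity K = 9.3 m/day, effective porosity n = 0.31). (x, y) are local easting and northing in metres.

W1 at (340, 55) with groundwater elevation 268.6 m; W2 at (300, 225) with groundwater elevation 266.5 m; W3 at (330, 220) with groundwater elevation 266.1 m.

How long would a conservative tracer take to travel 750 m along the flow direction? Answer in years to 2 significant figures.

3.0 years

Taking W1 as reference: W2−W1 = (-40, 170, -2.1); W3−W1 = (-10, 165, -2.5).
Solve a·Δx + b·Δy = Δh: det = (-40)·165 − (-10)·170 = -4900.
∂h/∂x = [(-2.1)·165 − (-2.5)·170] / -4900 = -0.01602
∂h/∂y = [(-40)·(-2.5) − (-10)·(-2.1)] / -4900 = -0.01612
|∇h| = √(-0.01602² + -0.01612²) = 0.02273
Seepage velocity v = K·i/n = 9.3 × 0.02273 / 0.31 = 0.6819 m/day.
t = 750 / 0.6819 = 1100 days = 3.01 years.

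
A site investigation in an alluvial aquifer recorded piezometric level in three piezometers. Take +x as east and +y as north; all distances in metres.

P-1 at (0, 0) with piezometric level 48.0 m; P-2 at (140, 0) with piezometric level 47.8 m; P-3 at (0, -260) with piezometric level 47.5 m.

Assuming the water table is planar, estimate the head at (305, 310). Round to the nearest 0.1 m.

∂h/∂x = (47.8 − 48.0) / (140 − 0) = -0.001429
∂h/∂y = (47.5 − 48.0) / (-260 − 0) = +0.001923
h(305, 310) = 48.0 + (-0.001429)·(305) + (+0.001923)·(310) = 48.0 -0.436 +0.596 = 48.160 m.

48.2 m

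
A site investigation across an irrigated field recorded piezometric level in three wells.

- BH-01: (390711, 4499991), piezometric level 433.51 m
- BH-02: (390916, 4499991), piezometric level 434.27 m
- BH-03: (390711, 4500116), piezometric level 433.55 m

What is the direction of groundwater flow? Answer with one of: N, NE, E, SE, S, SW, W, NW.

W

∂h/∂x = (434.27 − 433.51) / (390916 − 390711) = +0.003707
∂h/∂y = (433.55 − 433.51) / (4500116 − 4499991) = +0.0003200
Flow = −∇h = (-0.003707 east, -0.0003200 north), which points west.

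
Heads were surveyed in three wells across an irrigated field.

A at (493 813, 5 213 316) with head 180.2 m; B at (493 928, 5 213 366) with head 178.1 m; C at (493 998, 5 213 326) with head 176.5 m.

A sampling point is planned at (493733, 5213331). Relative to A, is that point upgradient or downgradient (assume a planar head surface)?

upgradient

With h = a·x + b·y + c and A as origin, the differences give:
  115·a + 50·b = -2.1
  185·a + 10·b = -3.7
Eliminate b (×10 and ×50, subtract): -8100·a = 164.00 → a = ∂h/∂x = -0.02025
Back-substitute: b = ∂h/∂y = +0.004568.
Head at (493733, 5213331) = 180.2 + (-0.02025)·(-80) + (+0.004568)·(15) = 181.89 m.
That is higher than the 180.2 m at A, so the point is upgradient.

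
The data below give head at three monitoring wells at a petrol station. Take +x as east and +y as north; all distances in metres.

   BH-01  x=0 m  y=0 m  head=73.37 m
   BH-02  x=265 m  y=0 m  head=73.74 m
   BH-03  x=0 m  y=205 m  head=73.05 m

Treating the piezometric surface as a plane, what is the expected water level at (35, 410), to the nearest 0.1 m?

72.8 m

∂h/∂x = (73.74 − 73.37) / (265 − 0) = +0.001396
∂h/∂y = (73.05 − 73.37) / (205 − 0) = -0.001561
h(35, 410) = 73.37 + (+0.001396)·(35) + (-0.001561)·(410) = 73.37 +0.049 -0.640 = 72.779 m.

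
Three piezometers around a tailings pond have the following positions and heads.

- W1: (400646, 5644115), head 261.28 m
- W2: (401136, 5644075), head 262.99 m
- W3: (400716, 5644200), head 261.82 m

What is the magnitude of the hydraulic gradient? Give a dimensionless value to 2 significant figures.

Three-point gradient (reference W1): Δ to W2 = (490, -40, +1.71), Δ to W3 = (70, 85, +0.54).
∂h/∂x = +0.003756, ∂h/∂y = +0.003260 (det = 44450).
|∇h| = √(0.003756² + 0.003260²) = 0.004973

0.0050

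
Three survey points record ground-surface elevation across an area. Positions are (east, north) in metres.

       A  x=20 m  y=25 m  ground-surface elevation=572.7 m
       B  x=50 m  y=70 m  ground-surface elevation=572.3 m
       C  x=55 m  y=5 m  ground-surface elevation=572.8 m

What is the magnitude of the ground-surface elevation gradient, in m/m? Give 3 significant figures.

Three-point gradient (reference A): Δ to B = (30, 45, -0.4), Δ to C = (35, -20, +0.1).
∂z/∂x = -0.001609, ∂z/∂y = -0.007816 (det = -2175).
|∇f| = √(-0.001609² + -0.007816²) = 0.00798 m/m

0.00798 m/m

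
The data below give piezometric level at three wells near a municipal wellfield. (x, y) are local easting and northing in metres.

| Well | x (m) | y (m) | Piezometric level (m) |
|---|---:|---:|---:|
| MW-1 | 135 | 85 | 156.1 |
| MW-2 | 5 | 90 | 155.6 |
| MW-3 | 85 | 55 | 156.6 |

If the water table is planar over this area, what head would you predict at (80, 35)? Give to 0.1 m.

157.0 m

Taking MW-1 as reference: MW-2−MW-1 = (-130, 5, -0.5); MW-3−MW-1 = (-50, -30, +0.5).
Determinant of the coordinate differences = (-130)·(-30) − (-50)·5 = 4150.
∂h/∂x = [(-0.5)·(-30) − (+0.5)·5] / 4150 = +0.003012
∂h/∂y = [(-130)·(+0.5) − (-50)·(-0.5)] / 4150 = -0.02169
h(80, 35) = 156.1 + (+0.003012)·(-55) + (-0.02169)·(-50) = 156.1 -0.166 +1.084 = 157.019 m.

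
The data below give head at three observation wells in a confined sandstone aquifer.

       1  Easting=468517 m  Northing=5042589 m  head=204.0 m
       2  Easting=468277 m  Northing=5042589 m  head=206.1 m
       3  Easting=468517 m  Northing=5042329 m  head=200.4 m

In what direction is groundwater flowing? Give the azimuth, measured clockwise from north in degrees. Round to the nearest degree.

∂h/∂x = (206.1 − 204.0) / (468277 − 468517) = -0.008750
∂h/∂y = (200.4 − 204.0) / (5042329 − 5042589) = +0.01385
Flow direction (−∇h) has components (+0.008750 E, -0.01385 N).
Azimuth = atan2(E, N) = atan2(+0.008750, -0.01385) = 147.7° ≈ 148°.

148°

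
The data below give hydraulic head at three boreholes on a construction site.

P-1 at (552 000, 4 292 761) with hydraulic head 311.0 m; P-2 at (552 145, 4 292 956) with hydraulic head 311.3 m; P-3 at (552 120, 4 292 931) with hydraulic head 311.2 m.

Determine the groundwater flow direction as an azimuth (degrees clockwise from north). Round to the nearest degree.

With h = a·x + b·y + c and P-1 as origin, the differences give:
  145·a + 195·b = +0.3
  120·a + 170·b = +0.2
Eliminate b (×170 and ×195, subtract): 1250·a = 12.00 → a = ∂h/∂x = +0.009600
Back-substitute: b = ∂h/∂y = -0.005600.
Flow direction (−∇h) has components (-0.009600 E, +0.005600 N).
Azimuth = atan2(E, N) = atan2(-0.009600, +0.005600) = 300.3° ≈ 300°.

300°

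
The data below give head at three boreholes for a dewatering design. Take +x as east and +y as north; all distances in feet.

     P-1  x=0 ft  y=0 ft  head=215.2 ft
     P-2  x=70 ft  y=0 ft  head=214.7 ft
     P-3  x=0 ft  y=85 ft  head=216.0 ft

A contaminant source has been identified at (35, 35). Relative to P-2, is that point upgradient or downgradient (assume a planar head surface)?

upgradient

∂h/∂x = (214.7 − 215.2) / (70 − 0) = -0.007143
∂h/∂y = (216.0 − 215.2) / (85 − 0) = +0.009412
Head at (35, 35) = 215.2 + (-0.007143)·(35) + (+0.009412)·(35) = 215.28 ft.
That is higher than the 214.7 ft at P-2, so the point is upgradient.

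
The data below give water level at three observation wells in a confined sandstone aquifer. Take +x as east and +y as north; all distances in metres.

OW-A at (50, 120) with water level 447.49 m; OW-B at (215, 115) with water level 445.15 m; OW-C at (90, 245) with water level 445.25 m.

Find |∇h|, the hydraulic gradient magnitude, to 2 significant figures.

0.020

With h = a·x + b·y + c and OW-A as origin, the differences give:
  165·a + (-5)·b = -2.34
  40·a + 125·b = -2.24
Eliminate b (×125 and ×(-5), subtract): 20825·a = -303.700 → a = ∂h/∂x = -0.01458
Back-substitute: b = ∂h/∂y = -0.01325.
|∇h| = √(-0.01458² + -0.01325²) = 0.0197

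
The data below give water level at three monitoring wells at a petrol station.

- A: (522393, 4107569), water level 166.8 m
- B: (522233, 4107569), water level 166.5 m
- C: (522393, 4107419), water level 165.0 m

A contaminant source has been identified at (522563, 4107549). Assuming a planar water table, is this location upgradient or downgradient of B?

upgradient

∂h/∂x = (166.5 − 166.8) / (522233 − 522393) = +0.001875
∂h/∂y = (165.0 − 166.8) / (4107419 − 4107569) = +0.01200
Head at (522563, 4107549) = 166.8 + (+0.001875)·(170) + (+0.01200)·(-20) = 166.88 m.
That is higher than the 166.5 m at B, so the point is upgradient.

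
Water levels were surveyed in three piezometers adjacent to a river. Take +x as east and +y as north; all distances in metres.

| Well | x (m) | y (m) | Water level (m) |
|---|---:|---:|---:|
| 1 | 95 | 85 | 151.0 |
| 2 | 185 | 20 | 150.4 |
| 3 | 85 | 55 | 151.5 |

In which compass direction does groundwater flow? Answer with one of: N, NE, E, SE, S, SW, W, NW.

NE

Three-point gradient (reference 1): Δ to 2 = (90, -65, -0.6), Δ to 3 = (-10, -30, +0.5).
∂h/∂x = -0.01507, ∂h/∂y = -0.01164 (det = -3350).
Flow = −∇h = (+0.01507 east, +0.01164 north), which points northeast.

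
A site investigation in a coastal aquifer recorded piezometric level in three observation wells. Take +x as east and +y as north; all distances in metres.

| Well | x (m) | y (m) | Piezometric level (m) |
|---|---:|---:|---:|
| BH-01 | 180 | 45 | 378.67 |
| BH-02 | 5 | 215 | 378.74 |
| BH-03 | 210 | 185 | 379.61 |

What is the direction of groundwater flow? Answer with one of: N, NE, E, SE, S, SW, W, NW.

SW

With h = a·x + b·y + c and BH-01 as origin, the differences give:
  (-175)·a + 170·b = +0.07
  30·a + 140·b = +0.94
Eliminate b (×140 and ×170, subtract): -29600·a = -150.000 → a = ∂h/∂x = +0.005068
Back-substitute: b = ∂h/∂y = +0.005628.
Flow = −∇h = (-0.005068 east, -0.005628 north), which points southwest.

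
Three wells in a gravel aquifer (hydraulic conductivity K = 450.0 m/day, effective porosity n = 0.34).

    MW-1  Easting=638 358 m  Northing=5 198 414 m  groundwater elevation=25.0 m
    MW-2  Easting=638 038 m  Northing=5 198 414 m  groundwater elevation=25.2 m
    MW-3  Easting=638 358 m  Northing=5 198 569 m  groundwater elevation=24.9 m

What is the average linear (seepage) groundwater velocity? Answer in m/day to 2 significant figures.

∂h/∂x = (25.2 − 25.0) / (638038 − 638358) = -0.0006250
∂h/∂y = (24.9 − 25.0) / (5198569 − 5198414) = -0.0006452
|∇h| = √(-0.0006250² + -0.0006452²) = 0.0008983
Seepage velocity v = K·i/n = 450.0 × 0.0008983 / 0.34 = 1.189 m/day.

1.2 m/day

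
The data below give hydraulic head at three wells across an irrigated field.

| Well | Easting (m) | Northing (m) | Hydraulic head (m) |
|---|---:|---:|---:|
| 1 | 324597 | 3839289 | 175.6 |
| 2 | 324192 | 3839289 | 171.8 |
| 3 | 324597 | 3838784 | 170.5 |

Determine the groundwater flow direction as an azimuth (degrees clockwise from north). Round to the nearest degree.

∂h/∂x = (171.8 − 175.6) / (324192 − 324597) = +0.009383
∂h/∂y = (170.5 − 175.6) / (3838784 − 3839289) = +0.01010
Flow direction (−∇h) has components (-0.009383 E, -0.01010 N).
Azimuth = atan2(E, N) = atan2(-0.009383, -0.01010) = 222.9° ≈ 223°.

223°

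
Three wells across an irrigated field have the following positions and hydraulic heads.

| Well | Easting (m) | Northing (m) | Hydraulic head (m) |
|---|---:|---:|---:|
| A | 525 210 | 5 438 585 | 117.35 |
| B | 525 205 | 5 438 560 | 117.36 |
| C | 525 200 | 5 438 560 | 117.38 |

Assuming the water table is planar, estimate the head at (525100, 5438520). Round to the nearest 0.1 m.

Three-point gradient (reference A): Δ to B = (-5, -25, +0.01), Δ to C = (-10, -25, +0.03).
∂h/∂x = -0.004000, ∂h/∂y = +0.0004000 (det = -125).
h(525100, 5438520) = 117.35 + (-0.004000)·(-110) + (+0.0004000)·(-65) = 117.35 +0.440 -0.026 = 117.764 m.

117.8 m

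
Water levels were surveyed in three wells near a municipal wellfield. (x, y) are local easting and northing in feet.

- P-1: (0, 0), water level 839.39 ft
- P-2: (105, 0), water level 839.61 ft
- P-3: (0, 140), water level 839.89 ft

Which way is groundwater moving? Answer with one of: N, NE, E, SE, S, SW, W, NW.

SW

∂h/∂x = (839.61 − 839.39) / (105 − 0) = +0.002095
∂h/∂y = (839.89 − 839.39) / (140 − 0) = +0.003571
Flow = −∇h = (-0.002095 east, -0.003571 north), which points southwest.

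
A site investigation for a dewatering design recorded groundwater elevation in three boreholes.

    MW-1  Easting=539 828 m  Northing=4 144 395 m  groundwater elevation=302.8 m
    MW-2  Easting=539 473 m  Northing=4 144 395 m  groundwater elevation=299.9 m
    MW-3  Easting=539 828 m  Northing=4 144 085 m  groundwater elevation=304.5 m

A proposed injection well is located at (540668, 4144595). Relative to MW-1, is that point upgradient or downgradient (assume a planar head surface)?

upgradient

∂h/∂x = (299.9 − 302.8) / (539473 − 539828) = +0.008169
∂h/∂y = (304.5 − 302.8) / (4144085 − 4144395) = -0.005484
Head at (540668, 4144595) = 302.8 + (+0.008169)·(840) + (-0.005484)·(200) = 308.57 m.
That is higher than the 302.8 m at MW-1, so the point is upgradient.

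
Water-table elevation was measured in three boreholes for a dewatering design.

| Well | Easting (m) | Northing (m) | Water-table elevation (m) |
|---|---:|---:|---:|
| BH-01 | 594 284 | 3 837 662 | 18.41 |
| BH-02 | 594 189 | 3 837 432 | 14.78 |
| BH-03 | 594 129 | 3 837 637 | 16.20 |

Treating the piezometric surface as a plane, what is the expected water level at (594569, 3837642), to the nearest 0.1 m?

Taking BH-01 as reference: BH-02−BH-01 = (-95, -230, -3.63); BH-03−BH-01 = (-155, -25, -2.21).
Determinant of the coordinate differences = (-95)·(-25) − (-155)·(-230) = -33275.
∂h/∂x = [(-3.63)·(-25) − (-2.21)·(-230)] / -33275 = +0.01255
∂h/∂y = [(-95)·(-2.21) − (-155)·(-3.63)] / -33275 = +0.01060
h(594569, 3837642) = 18.41 + (+0.01255)·(285) + (+0.01060)·(-20) = 18.41 +3.576 -0.212 = 21.774 m.

21.8 m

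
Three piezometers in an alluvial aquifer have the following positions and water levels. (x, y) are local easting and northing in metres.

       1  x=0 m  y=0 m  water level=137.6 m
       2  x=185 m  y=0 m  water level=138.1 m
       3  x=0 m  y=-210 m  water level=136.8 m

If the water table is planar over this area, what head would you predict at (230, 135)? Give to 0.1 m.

∂h/∂x = (138.1 − 137.6) / (185 − 0) = +0.002703
∂h/∂y = (136.8 − 137.6) / (-210 − 0) = +0.003810
h(230, 135) = 137.6 + (+0.002703)·(230) + (+0.003810)·(135) = 137.6 +0.622 +0.514 = 138.736 m.

138.7 m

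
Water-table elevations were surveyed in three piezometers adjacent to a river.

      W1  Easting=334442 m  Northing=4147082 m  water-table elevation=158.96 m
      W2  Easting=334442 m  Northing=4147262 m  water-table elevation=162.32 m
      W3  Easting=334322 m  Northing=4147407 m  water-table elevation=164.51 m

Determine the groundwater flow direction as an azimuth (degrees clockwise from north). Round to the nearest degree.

193°

Three-point gradient (reference W1): Δ to W2 = (0, 180, +3.36), Δ to W3 = (-120, 325, +5.55).
∂h/∂x = +0.004306, ∂h/∂y = +0.01867 (det = 21600).
Flow direction (−∇h) has components (-0.004306 E, -0.01867 N).
Azimuth = atan2(E, N) = atan2(-0.004306, -0.01867) = 193.0° ≈ 193°.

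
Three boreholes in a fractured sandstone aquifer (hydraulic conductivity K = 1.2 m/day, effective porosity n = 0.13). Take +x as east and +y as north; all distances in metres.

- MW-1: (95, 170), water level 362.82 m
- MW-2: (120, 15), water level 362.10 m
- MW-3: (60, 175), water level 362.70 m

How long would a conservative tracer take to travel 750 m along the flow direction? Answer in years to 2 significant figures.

33 years

Differences from MW-1: to MW-2 (Δx, Δy, Δh) = (25, -155, -0.72); to MW-3 = (-35, 5, -0.12).
Solve a·Δx + b·Δy = Δh: det = 25·5 − (-35)·(-155) = -5300.
∂h/∂x = [(-0.72)·5 − (-0.12)·(-155)] / -5300 = +0.004189
∂h/∂y = [25·(-0.12) − (-35)·(-0.72)] / -5300 = +0.005321
|∇h| = √(0.004189² + 0.005321²) = 0.006772
Seepage velocity v = K·i/n = 1.2 × 0.006772 / 0.13 = 0.06251 m/day.
t = 750 / 0.06251 = 1.2e+04 days = 32.9 years.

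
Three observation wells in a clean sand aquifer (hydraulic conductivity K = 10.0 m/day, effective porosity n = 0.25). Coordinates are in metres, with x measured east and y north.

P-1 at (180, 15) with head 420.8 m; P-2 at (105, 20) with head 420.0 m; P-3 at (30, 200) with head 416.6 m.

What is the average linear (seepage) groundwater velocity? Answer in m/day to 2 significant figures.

Differences from P-1: to P-2 (Δx, Δy, Δh) = (-75, 5, -0.8); to P-3 = (-150, 185, -4.2).
Solve a·Δx + b·Δy = Δh: det = (-75)·185 − (-150)·5 = -13125.
∂h/∂x = [(-0.8)·185 − (-4.2)·5] / -13125 = +0.009676
∂h/∂y = [(-75)·(-4.2) − (-150)·(-0.8)] / -13125 = -0.01486
|∇h| = √(0.009676² + -0.01486²) = 0.01773
Seepage velocity v = K·i/n = 10.0 × 0.01773 / 0.25 = 0.7092 m/day.

0.71 m/day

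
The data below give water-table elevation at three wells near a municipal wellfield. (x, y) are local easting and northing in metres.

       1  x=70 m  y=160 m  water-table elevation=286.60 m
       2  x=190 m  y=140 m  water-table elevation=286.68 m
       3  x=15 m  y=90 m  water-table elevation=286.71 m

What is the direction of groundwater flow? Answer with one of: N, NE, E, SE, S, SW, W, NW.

N

Differences from 1: to 2 (Δx, Δy, Δh) = (120, -20, +0.08); to 3 = (-55, -70, +0.11).
Solve a·Δx + b·Δy = Δh: det = 120·(-70) − (-55)·(-20) = -9500.
∂h/∂x = [(+0.08)·(-70) − (+0.11)·(-20)] / -9500 = +0.0003579
∂h/∂y = [120·(+0.11) − (-55)·(+0.08)] / -9500 = -0.001853
Flow = −∇h = (-0.0003579 east, +0.001853 north), which points north.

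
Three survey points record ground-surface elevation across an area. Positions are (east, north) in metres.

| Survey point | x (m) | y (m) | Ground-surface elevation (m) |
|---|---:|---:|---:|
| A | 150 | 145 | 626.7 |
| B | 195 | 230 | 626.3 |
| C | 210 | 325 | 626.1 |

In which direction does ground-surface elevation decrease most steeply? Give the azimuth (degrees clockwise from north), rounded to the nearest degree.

082°

With z = a·x + b·y + c and A as origin, the differences give:
  45·a + 85·b = -0.4
  60·a + 180·b = -0.6
Eliminate b (×180 and ×85, subtract): 3000·a = -21.00 → a = ∂z/∂x = -0.007000
Back-substitute: b = ∂z/∂y = -0.0010000.
Steepest decrease is along −∇f: components (+0.007000 E, +0.0010000 N).
Azimuth = atan2(+0.007000, +0.0010000) = 81.9° ≈ 082°.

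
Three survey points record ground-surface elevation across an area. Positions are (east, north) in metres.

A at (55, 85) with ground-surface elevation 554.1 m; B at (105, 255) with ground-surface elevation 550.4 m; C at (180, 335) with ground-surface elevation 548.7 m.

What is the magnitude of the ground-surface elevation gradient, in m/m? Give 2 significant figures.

Taking A as reference: B−A = (50, 170, -3.7); C−A = (125, 250, -5.4).
Solve a·Δx + b·Δy = Δz: det = 50·250 − 125·170 = -8750.
∂z/∂x = [(-3.7)·250 − (-5.4)·170] / -8750 = +0.0008000
∂z/∂y = [50·(-5.4) − 125·(-3.7)] / -8750 = -0.02200
|∇f| = √(0.0008000² + -0.02200²) = 0.02201 m/m

0.022 m/m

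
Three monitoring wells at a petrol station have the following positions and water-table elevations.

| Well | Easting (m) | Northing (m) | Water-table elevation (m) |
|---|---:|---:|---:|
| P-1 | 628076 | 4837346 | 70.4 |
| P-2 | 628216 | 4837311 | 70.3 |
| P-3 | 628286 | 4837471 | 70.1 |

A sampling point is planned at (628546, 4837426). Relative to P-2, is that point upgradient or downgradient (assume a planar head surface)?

With h = a·x + b·y + c and P-1 as origin, the differences give:
  140·a + (-35)·b = -0.1
  210·a + 125·b = -0.3
Eliminate b (×125 and ×(-35), subtract): 24850·a = -23.00 → a = ∂h/∂x = -0.0009256
Back-substitute: b = ∂h/∂y = -0.0008451.
Head at (628546, 4837426) = 70.4 + (-0.0009256)·(470) + (-0.0008451)·(80) = 69.90 m.
That is lower than the 70.3 m at P-2, so the point is downgradient.

downgradient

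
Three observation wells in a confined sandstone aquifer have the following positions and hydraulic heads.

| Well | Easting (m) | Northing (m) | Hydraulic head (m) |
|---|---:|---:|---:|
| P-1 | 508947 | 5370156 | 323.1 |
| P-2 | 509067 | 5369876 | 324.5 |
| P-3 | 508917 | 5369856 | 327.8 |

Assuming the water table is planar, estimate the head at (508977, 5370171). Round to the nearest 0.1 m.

Taking P-1 as reference: P-2−P-1 = (120, -280, +1.4); P-3−P-1 = (-30, -300, +4.7).
Determinant of the coordinate differences = 120·(-300) − (-30)·(-280) = -44400.
∂h/∂x = [(+1.4)·(-300) − (+4.7)·(-280)] / -44400 = -0.02018
∂h/∂y = [120·(+4.7) − (-30)·(+1.4)] / -44400 = -0.01365
h(508977, 5370171) = 323.1 + (-0.02018)·(30) + (-0.01365)·(15) = 323.1 -0.605 -0.205 = 322.290 m.

322.3 m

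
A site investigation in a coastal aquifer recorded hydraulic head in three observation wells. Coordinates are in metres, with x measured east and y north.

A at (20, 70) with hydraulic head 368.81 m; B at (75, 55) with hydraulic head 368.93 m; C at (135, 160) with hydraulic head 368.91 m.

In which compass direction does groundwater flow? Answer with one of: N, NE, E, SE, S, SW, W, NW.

Taking A as reference: B−A = (55, -15, +0.12); C−A = (115, 90, +0.10).
Solve a·Δx + b·Δy = Δh: det = 55·90 − 115·(-15) = 6675.
∂h/∂x = [(+0.12)·90 − (+0.10)·(-15)] / 6675 = +0.001843
∂h/∂y = [55·(+0.10) − 115·(+0.12)] / 6675 = -0.001243
Flow = −∇h = (-0.001843 east, +0.001243 north), which points northwest.

NW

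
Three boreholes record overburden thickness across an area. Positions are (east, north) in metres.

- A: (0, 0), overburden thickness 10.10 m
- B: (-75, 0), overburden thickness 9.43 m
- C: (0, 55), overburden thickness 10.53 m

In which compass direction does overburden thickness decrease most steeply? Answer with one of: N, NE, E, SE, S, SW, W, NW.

SW

∂d/∂x = (9.43 − 10.10) / (-75 − 0) = +0.008933
∂d/∂y = (10.53 − 10.10) / (55 − 0) = +0.007818
Steepest decrease is along −∇f = (-0.008933 E, -0.007818 N) → southwest.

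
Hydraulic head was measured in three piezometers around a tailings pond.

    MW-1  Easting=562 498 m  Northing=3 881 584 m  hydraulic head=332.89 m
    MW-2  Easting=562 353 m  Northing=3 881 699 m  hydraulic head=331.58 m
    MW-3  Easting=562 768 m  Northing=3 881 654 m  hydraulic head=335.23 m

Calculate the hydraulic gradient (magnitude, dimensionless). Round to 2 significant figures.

0.0088

With h = a·x + b·y + c and MW-1 as origin, the differences give:
  (-145)·a + 115·b = -1.31
  270·a + 70·b = +2.34
Eliminate b (×70 and ×115, subtract): -41200·a = -360.800 → a = ∂h/∂x = +0.008757
Back-substitute: b = ∂h/∂y = -0.0003495.
|∇h| = √(0.008757² + -0.0003495²) = 0.008764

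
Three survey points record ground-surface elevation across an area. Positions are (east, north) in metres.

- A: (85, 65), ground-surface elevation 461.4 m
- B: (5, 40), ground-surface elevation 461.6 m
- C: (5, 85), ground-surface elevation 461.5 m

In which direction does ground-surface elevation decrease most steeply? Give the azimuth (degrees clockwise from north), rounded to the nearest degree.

039°

Three-point gradient (reference A): Δ to B = (-80, -25, +0.2), Δ to C = (-80, 20, +0.1).
∂z/∂x = -0.001806, ∂z/∂y = -0.002222 (det = -3600).
Steepest decrease is along −∇f: components (+0.001806 E, +0.002222 N).
Azimuth = atan2(+0.001806, +0.002222) = 39.1° ≈ 039°.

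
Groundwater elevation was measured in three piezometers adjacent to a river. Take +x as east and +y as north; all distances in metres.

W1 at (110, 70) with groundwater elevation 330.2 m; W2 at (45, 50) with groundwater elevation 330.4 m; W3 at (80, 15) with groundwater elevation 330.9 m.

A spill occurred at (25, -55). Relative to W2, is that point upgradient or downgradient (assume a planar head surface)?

With h = a·x + b·y + c and W1 as origin, the differences give:
  (-65)·a + (-20)·b = +0.2
  (-30)·a + (-55)·b = +0.7
Eliminate b (×(-55) and ×(-20), subtract): 2975·a = 3.00 → a = ∂h/∂x = +0.001008
Back-substitute: b = ∂h/∂y = -0.01328.
Head at (25, -55) = 330.2 + (+0.001008)·(-85) + (-0.01328)·(-125) = 331.77 m.
That is higher than the 330.4 m at W2, so the point is upgradient.

upgradient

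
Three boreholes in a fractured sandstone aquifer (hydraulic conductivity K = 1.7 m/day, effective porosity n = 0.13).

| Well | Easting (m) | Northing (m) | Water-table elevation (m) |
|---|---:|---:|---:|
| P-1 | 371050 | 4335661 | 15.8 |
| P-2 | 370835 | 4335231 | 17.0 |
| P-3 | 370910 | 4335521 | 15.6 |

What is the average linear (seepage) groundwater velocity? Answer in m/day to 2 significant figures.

0.14 m/day

Differences from P-1: to P-2 (Δx, Δy, Δh) = (-215, -430, +1.2); to P-3 = (-140, -140, -0.2).
Solve a·Δx + b·Δy = Δh: det = (-215)·(-140) − (-140)·(-430) = -30100.
∂h/∂x = [(+1.2)·(-140) − (-0.2)·(-430)] / -30100 = +0.008439
∂h/∂y = [(-215)·(-0.2) − (-140)·(+1.2)] / -30100 = -0.007010
|∇h| = √(0.008439² + -0.007010²) = 0.01097
Seepage velocity v = K·i/n = 1.7 × 0.01097 / 0.13 = 0.1435 m/day.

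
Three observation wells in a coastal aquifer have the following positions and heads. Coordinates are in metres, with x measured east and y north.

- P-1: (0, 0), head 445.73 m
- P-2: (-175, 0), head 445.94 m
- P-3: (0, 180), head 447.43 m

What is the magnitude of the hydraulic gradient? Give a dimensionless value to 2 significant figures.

0.0095

∂h/∂x = (445.94 − 445.73) / (-175 − 0) = -0.001200
∂h/∂y = (447.43 − 445.73) / (180 − 0) = +0.009444
|∇h| = √(-0.001200² + 0.009444²) = 0.00952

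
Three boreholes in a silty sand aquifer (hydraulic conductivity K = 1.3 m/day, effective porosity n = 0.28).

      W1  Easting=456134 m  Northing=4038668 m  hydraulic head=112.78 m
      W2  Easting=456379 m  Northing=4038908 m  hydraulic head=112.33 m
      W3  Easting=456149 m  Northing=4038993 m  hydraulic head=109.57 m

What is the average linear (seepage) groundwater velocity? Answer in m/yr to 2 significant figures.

22 m/yr

Taking W1 as reference: W2−W1 = (245, 240, -0.45); W3−W1 = (15, 325, -3.21).
Solve a·Δx + b·Δy = Δh: det = 245·325 − 15·240 = 76025.
∂h/∂x = [(-0.45)·325 − (-3.21)·240] / 76025 = +0.008210
∂h/∂y = [245·(-3.21) − 15·(-0.45)] / 76025 = -0.01026
|∇h| = √(0.008210² + -0.01026²) = 0.01314
Seepage velocity v = K·i/n = 1.3 × 0.01314 / 0.28 = 0.06101 m/day = 22.28 m/yr.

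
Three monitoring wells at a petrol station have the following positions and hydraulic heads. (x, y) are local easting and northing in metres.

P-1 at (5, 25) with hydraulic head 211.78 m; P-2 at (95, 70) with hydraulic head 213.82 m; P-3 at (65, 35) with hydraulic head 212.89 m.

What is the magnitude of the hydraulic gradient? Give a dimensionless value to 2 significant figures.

Three-point gradient (reference P-1): Δ to P-2 = (90, 45, +2.04), Δ to P-3 = (60, 10, +1.11).
∂h/∂x = +0.01642, ∂h/∂y = +0.01250 (det = -1800).
|∇h| = √(0.01642² + 0.01250²) = 0.02064

0.021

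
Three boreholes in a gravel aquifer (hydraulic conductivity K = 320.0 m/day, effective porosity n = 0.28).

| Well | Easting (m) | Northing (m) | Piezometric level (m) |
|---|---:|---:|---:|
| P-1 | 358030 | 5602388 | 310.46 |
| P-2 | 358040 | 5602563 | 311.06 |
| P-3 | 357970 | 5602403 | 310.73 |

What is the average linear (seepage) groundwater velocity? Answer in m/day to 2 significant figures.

Taking P-1 as reference: P-2−P-1 = (10, 175, +0.60); P-3−P-1 = (-60, 15, +0.27).
Solve a·Δx + b·Δy = Δh: det = 10·15 − (-60)·175 = 10650.
∂h/∂x = [(+0.60)·15 − (+0.27)·175] / 10650 = -0.003592
∂h/∂y = [10·(+0.27) − (-60)·(+0.60)] / 10650 = +0.003634
|∇h| = √(-0.003592² + 0.003634²) = 0.00511
Seepage velocity v = K·i/n = 320.0 × 0.00511 / 0.28 = 5.84 m/day.

5.8 m/day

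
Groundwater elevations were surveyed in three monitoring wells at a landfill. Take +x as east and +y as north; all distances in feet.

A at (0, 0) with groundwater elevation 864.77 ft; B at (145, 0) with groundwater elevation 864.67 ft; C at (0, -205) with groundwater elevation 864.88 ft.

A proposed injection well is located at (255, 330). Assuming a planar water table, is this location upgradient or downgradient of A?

∂h/∂x = (864.67 − 864.77) / (145 − 0) = -0.0006897
∂h/∂y = (864.88 − 864.77) / (-205 − 0) = -0.0005366
Head at (255, 330) = 864.77 + (-0.0006897)·(255) + (-0.0005366)·(330) = 864.42 ft.
That is lower than the 864.77 ft at A, so the point is downgradient.

downgradient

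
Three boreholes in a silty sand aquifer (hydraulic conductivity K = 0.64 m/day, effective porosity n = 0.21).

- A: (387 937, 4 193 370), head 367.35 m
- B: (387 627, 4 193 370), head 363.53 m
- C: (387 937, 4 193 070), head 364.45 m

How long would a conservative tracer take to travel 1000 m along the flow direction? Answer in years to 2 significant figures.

∂h/∂x = (363.53 − 367.35) / (387627 − 387937) = +0.01232
∂h/∂y = (364.45 − 367.35) / (4193070 − 4193370) = +0.009667
|∇h| = √(0.01232² + 0.009667²) = 0.01566
Seepage velocity v = K·i/n = 0.64 × 0.01566 / 0.21 = 0.04773 m/day.
t = 1000 / 0.04773 = 2.095e+04 days = 57.4 years.

57 years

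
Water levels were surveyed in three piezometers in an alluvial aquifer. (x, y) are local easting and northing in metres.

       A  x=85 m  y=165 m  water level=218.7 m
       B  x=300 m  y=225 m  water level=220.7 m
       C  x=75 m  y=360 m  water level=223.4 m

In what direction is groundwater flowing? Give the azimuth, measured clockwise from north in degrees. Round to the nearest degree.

186°

Differences from A: to B (Δx, Δy, Δh) = (215, 60, +2.0); to C = (-10, 195, +4.7).
Solve a·Δx + b·Δy = Δh: det = 215·195 − (-10)·60 = 42525.
∂h/∂x = [(+2.0)·195 − (+4.7)·60] / 42525 = +0.002540
∂h/∂y = [215·(+4.7) − (-10)·(+2.0)] / 42525 = +0.02423
Flow direction (−∇h) has components (-0.002540 E, -0.02423 N).
Azimuth = atan2(E, N) = atan2(-0.002540, -0.02423) = 186.0° ≈ 186°.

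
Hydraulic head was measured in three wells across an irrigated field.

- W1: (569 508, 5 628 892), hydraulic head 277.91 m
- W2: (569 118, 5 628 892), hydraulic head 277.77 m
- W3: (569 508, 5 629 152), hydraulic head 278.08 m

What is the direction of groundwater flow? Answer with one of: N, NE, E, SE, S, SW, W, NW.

SW

∂h/∂x = (277.77 − 277.91) / (569118 − 569508) = +0.0003590
∂h/∂y = (278.08 − 277.91) / (5629152 − 5628892) = +0.0006538
Flow = −∇h = (-0.0003590 east, -0.0006538 north), which points southwest.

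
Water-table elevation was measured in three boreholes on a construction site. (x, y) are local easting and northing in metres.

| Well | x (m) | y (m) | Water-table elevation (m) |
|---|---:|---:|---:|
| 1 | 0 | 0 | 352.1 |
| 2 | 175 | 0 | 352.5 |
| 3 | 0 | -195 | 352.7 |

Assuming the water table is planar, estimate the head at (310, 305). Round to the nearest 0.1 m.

351.9 m

∂h/∂x = (352.5 − 352.1) / (175 − 0) = +0.002286
∂h/∂y = (352.7 − 352.1) / (-195 − 0) = -0.003077
h(310, 305) = 352.1 + (+0.002286)·(310) + (-0.003077)·(305) = 352.1 +0.709 -0.938 = 351.870 m.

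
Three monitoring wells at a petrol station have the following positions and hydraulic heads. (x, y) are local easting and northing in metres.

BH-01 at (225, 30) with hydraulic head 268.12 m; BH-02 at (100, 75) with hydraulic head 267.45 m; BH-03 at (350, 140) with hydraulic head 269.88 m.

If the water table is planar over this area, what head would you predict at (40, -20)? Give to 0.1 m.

With h = a·x + b·y + c and BH-01 as origin, the differences give:
  (-125)·a + 45·b = -0.67
  125·a + 110·b = +1.76
Eliminate b (×110 and ×45, subtract): -19375·a = -152.900 → a = ∂h/∂x = +0.007892
Back-substitute: b = ∂h/∂y = +0.007032.
h(40, -20) = 268.12 + (+0.007892)·(-185) + (+0.007032)·(-50) = 268.12 -1.460 -0.352 = 266.308 m.

266.3 m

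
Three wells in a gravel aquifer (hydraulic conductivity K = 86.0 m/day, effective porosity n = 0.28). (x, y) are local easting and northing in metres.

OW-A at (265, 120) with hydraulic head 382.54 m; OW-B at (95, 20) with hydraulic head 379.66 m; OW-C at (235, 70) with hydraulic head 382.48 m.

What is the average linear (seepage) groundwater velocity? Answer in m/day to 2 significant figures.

With h = a·x + b·y + c and OW-A as origin, the differences give:
  (-170)·a + (-100)·b = -2.88
  (-30)·a + (-50)·b = -0.06
Eliminate b (×(-50) and ×(-100), subtract): 5500·a = 138.000 → a = ∂h/∂x = +0.02509
Back-substitute: b = ∂h/∂y = -0.01385.
|∇h| = √(0.02509² + -0.01385²) = 0.02866
Seepage velocity v = K·i/n = 86.0 × 0.02866 / 0.28 = 8.803 m/day.

8.8 m/day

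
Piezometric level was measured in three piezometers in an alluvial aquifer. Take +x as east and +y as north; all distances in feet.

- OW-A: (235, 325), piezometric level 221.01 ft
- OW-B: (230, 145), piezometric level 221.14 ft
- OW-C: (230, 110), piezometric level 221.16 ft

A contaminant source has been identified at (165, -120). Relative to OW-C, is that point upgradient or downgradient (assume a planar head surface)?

upgradient

Taking OW-A as reference: OW-B−OW-A = (-5, -180, +0.13); OW-C−OW-A = (-5, -215, +0.15).
Determinant of the coordinate differences = (-5)·(-215) − (-5)·(-180) = 175.
∂h/∂x = [(+0.13)·(-215) − (+0.15)·(-180)] / 175 = -0.005429
∂h/∂y = [(-5)·(+0.15) − (-5)·(+0.13)] / 175 = -0.0005714
Head at (165, -120) = 221.01 + (-0.005429)·(-70) + (-0.0005714)·(-445) = 221.64 ft.
That is higher than the 221.16 ft at OW-C, so the point is upgradient.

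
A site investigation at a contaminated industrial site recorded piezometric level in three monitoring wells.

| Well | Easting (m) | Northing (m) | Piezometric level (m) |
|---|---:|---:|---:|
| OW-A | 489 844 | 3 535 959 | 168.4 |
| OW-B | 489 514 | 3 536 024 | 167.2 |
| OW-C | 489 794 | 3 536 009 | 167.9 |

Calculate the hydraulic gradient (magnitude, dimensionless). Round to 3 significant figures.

Differences from OW-A: to OW-B (Δx, Δy, Δh) = (-330, 65, -1.2); to OW-C = (-50, 50, -0.5).
Determinant of the coordinate differences = (-330)·50 − (-50)·65 = -13250.
∂h/∂x = [(-1.2)·50 − (-0.5)·65] / -13250 = +0.002075
∂h/∂y = [(-330)·(-0.5) − (-50)·(-1.2)] / -13250 = -0.007925
|∇h| = √(0.002075² + -0.007925²) = 0.008192

0.00819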